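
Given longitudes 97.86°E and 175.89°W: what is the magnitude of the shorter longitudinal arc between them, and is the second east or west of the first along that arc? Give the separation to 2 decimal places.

Raw difference: -175.89 − 97.86 = -273.75°.
Normalise into (−180°, 180°]: -273.75° + 360° = 86.25°.
Positive ⇒ the second point lies to the east; separation 86.25°.

86.25° east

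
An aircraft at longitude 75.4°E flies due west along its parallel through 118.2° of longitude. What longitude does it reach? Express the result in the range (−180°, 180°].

Start at +75.4°; shift −118.2° → -42.8°.
-42.8° already lies in (−180°, 180°].

42.8°W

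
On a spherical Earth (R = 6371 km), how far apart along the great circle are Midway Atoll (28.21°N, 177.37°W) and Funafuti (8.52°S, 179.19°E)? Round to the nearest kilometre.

Δλ = 179.19 − -177.37 = 356.56°; wrapped into (−180°, 180°]: -3.44°.
Δφ = -8.52 − 28.21 = -36.73°.
a = sin²(Δφ/2) + cos φ₁ · cos φ₂ · sin²(Δλ/2) = 0.100054.
c = 2·atan2(√a, √(1−a)) = 0.64368 rad → d = 6371·c ≈ 4100.89 km.

4101 km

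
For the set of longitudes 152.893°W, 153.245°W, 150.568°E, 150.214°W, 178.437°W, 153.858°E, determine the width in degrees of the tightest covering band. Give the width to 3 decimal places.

Sort the longitudes: -178.437°, -153.245°, -152.893°, -150.214°, +150.568°, +153.858°.
Eastward gaps between consecutive values (wrapping around): 25.192°, 0.352°, 2.679°, 300.782°, 3.290°, 27.705°.
Largest gap = 300.782° ⇒ minimal covering band is its complement: 360° − 300.782° = 59.218°.
Band runs from +150.568° eastward to -150.214°, crossing the antimeridian.

59.218°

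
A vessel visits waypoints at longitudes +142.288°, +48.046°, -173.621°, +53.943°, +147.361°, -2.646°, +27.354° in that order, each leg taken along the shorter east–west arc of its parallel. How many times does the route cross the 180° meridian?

Leg 1: +142.288° → +48.046°, shortest Δλ = -94.242° (west) — does not cross 180°.
Leg 2: +48.046° → -173.621°, shortest Δλ = 138.333° (east) — crosses 180°.
Leg 3: -173.621° → +53.943°, shortest Δλ = -132.436° (west) — crosses 180°.
Leg 4: +53.943° → +147.361°, shortest Δλ = 93.418° (east) — does not cross 180°.
Leg 5: +147.361° → -2.646°, shortest Δλ = -150.007° (west) — does not cross 180°.
Leg 6: -2.646° → +27.354°, shortest Δλ = 30.0° (east) — does not cross 180°.
Total crossings: 2.

2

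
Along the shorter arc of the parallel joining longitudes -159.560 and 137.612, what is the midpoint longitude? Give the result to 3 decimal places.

+169.026°

Signed shortest Δλ from -159.560° to +137.612° is -62.828°.
Midpoint longitude = -159.560° + (-62.828°)/2 = -159.560° − 31.414° = -190.974°.
Normalise into (−180°, 180°]: +169.026°.
(The naïve average (-159.560 + +137.612)/2 = -10.974° is on the wrong side of the globe.)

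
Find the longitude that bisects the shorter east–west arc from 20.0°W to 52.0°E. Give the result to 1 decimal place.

Signed shortest Δλ from -20.0° to +52.0° is +72.0°.
Midpoint longitude = -20.0° + (+72.0°)/2 = -20.0° + 36.0° = +16.0°.

16.0°E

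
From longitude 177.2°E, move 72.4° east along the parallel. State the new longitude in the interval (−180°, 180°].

110.4°W

Start at +177.2°; shift +72.4° → +249.6°.
+249.6° lies outside (−180°, 180°]; subtract 360° → -110.4°.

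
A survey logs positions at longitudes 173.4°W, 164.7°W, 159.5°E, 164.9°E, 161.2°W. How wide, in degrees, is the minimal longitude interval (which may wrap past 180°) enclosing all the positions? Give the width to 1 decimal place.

Sort the longitudes: -173.4°, -164.7°, -161.2°, +159.5°, +164.9°.
Eastward gaps between consecutive values (wrapping around): 8.7°, 3.5°, 320.7°, 5.4°, 21.7°.
Largest gap = 320.7° ⇒ minimal covering band is its complement: 360° − 320.7° = 39.3°.
Band runs from +159.5° eastward to -161.2°, crossing the antimeridian.

39.3°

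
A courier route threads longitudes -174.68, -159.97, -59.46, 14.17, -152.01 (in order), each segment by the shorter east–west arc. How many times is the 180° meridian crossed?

0

Leg 1: -174.68° → -159.97°, shortest Δλ = 14.71° (east) — does not cross 180°.
Leg 2: -159.97° → -59.46°, shortest Δλ = 100.51° (east) — does not cross 180°.
Leg 3: -59.46° → +14.17°, shortest Δλ = 73.63° (east) — does not cross 180°.
Leg 4: +14.17° → -152.01°, shortest Δλ = -166.18° (west) — does not cross 180°.
Total crossings: 0.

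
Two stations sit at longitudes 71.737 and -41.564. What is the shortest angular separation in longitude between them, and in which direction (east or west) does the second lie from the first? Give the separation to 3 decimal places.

Raw difference: -41.564 − 71.737 = -113.301°.
Normalise into (−180°, 180°]: -113.301° stays -113.301°.
Negative ⇒ the second point lies to the west; separation 113.301°.

113.301° west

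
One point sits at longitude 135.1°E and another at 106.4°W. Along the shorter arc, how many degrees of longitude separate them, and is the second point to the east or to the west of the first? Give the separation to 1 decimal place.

118.5° east

Raw difference: -106.4 − 135.1 = -241.5°.
Normalise into (−180°, 180°]: -241.5° + 360° = 118.5°.
Positive ⇒ the second point lies to the east; separation 118.5°.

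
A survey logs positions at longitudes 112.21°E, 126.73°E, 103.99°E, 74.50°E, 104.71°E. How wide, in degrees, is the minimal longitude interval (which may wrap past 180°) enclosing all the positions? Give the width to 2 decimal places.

Sort the longitudes: +74.50°, +103.99°, +104.71°, +112.21°, +126.73°.
Eastward gaps between consecutive values (wrapping around): 29.49°, 0.72°, 7.50°, 14.52°, 307.77°.
Largest gap = 307.77° ⇒ minimal covering band is its complement: 360° − 307.77° = 52.23°.
Band runs from +74.50° eastward to +126.73°.

52.23°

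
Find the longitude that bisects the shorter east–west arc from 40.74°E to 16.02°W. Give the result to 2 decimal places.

12.36°E

Signed shortest Δλ from +40.74° to -16.02° is -56.76°.
Midpoint longitude = +40.74° + (-56.76°)/2 = +40.74° − 28.38° = +12.36°.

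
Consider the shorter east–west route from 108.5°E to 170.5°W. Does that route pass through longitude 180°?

Yes

Naïve |-170.5 − 108.5| = 279.0° > 180°, so the shorter arc goes the other way round — across 180°.
Signed shortest Δλ = ((-170.5 − 108.5 + 180) mod 360) − 180 = 81.0°.
Going east by 81.0° from +108.5° passes through 180° before reaching -170.5°.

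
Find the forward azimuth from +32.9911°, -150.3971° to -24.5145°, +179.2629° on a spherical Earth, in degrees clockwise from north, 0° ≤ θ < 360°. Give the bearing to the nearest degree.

211°

Δλ = 179.2629 − -150.3971 = 329.6600°; wrapped into (−180°, 180°]: -30.3400°.
θ = atan2( sin Δλ · cos φ₂ , cos φ₁ · sin φ₂ − sin φ₁ · cos φ₂ · cos Δλ )
  = atan2(-0.45960, -0.77559) = -149.350° → normalised to [0°, 360°): 210.650°.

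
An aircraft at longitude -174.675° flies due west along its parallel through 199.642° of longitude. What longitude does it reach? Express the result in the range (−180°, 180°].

Start at -174.675°; shift −199.642° → -374.317°.
-374.317° lies outside (−180°, 180°]; add 360° → -14.317°.

-14.317°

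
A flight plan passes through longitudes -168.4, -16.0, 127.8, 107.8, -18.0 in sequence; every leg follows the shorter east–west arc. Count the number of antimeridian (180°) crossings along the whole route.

0

Leg 1: -168.4° → -16.0°, shortest Δλ = 152.4° (east) — does not cross 180°.
Leg 2: -16.0° → +127.8°, shortest Δλ = 143.8° (east) — does not cross 180°.
Leg 3: +127.8° → +107.8°, shortest Δλ = -20.0° (west) — does not cross 180°.
Leg 4: +107.8° → -18.0°, shortest Δλ = -125.8° (west) — does not cross 180°.
Total crossings: 0.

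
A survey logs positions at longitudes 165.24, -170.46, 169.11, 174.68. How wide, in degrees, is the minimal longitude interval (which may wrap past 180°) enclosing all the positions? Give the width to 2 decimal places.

Sort the longitudes: -170.46°, +165.24°, +169.11°, +174.68°.
Eastward gaps between consecutive values (wrapping around): 335.70°, 3.87°, 5.57°, 14.86°.
Largest gap = 335.70° ⇒ minimal covering band is its complement: 360° − 335.70° = 24.30°.
Band runs from +165.24° eastward to -170.46°, crossing the antimeridian.

24.30°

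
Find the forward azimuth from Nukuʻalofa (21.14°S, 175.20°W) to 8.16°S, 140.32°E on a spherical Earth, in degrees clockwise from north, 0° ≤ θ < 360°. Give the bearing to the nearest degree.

Δλ = 140.32 − -175.20 = 315.52°; wrapped into (−180°, 180°]: -44.48°.
θ = atan2( sin Δλ · cos φ₂ , cos φ₁ · sin φ₂ − sin φ₁ · cos φ₂ · cos Δλ )
  = atan2(-0.69357, 0.12233) = -79.997° → normalised to [0°, 360°): 280.003°.

280°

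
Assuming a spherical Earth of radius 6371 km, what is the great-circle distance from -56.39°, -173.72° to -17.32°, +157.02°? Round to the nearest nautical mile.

Δλ = 157.02 − -173.72 = 330.74°; wrapped into (−180°, 180°]: -29.26°.
Δφ = -17.32 − -56.39 = 39.07°.
a = sin²(Δφ/2) + cos φ₁ · cos φ₂ · sin²(Δλ/2) = 0.145523.
c = 2·atan2(√a, √(1−a)) = 0.78278 rad → d = 6371·c ≈ 4987.11 km ≈ 2692.82 nmi.

2693 nmi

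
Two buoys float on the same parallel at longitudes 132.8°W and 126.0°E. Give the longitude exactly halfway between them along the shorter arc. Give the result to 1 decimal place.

176.6°E

Signed shortest Δλ from -132.8° to +126.0° is -101.2°.
Midpoint longitude = -132.8° + (-101.2°)/2 = -132.8° − 50.6° = -183.4°.
Normalise into (−180°, 180°]: +176.6°.
(The naïve average (-132.8 + +126.0)/2 = -3.4° is on the wrong side of the globe.)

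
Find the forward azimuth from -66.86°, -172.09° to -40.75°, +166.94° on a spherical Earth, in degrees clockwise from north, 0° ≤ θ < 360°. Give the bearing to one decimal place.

325.5°

Δλ = 166.94 − -172.09 = 339.03°; wrapped into (−180°, 180°]: -20.97°.
θ = atan2( sin Δλ · cos φ₂ , cos φ₁ · sin φ₂ − sin φ₁ · cos φ₂ · cos Δλ )
  = atan2(-0.27112, 0.39396) = -34.535° → normalised to [0°, 360°): 325.465°.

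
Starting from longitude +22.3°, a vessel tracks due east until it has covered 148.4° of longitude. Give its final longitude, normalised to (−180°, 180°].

Start at +22.3°; shift +148.4° → +170.7°.
+170.7° already lies in (−180°, 180°].

+170.7°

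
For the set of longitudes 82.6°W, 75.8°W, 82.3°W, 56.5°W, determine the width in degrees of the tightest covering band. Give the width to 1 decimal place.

Sort the longitudes: -82.6°, -82.3°, -75.8°, -56.5°.
Eastward gaps between consecutive values (wrapping around): 0.3°, 6.5°, 19.3°, 333.9°.
Largest gap = 333.9° ⇒ minimal covering band is its complement: 360° − 333.9° = 26.1°.
Band runs from -82.6° eastward to -56.5°.

26.1°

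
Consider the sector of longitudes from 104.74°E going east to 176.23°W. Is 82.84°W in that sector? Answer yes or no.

Band width going east from +104.74° to -176.23°: ((-176.23 − 104.74) mod 360) = 79.03°.
Offset of -82.84° east of the west edge: ((-82.84 − 104.74) mod 360) = 172.42°.
172.42° > 79.03° ⇒ outside.

No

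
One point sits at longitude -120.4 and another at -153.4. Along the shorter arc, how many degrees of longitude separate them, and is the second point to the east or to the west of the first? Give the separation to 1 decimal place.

Raw difference: -153.4 − -120.4 = -33.0°.
Normalise into (−180°, 180°]: -33.0° stays -33.0°.
Negative ⇒ the second point lies to the west; separation 33.0°.

33.0° west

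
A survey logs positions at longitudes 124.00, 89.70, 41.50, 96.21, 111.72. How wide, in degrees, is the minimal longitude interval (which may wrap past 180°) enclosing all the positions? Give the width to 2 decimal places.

Sort the longitudes: +41.50°, +89.70°, +96.21°, +111.72°, +124.00°.
Eastward gaps between consecutive values (wrapping around): 48.20°, 6.51°, 15.51°, 12.28°, 277.50°.
Largest gap = 277.50° ⇒ minimal covering band is its complement: 360° − 277.50° = 82.50°.
Band runs from +41.50° eastward to +124.00°.

82.50°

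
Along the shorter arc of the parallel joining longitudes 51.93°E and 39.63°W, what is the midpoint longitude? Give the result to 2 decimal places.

Signed shortest Δλ from +51.93° to -39.63° is -91.56°.
Midpoint longitude = +51.93° + (-91.56°)/2 = +51.93° − 45.78° = +6.15°.

6.15°E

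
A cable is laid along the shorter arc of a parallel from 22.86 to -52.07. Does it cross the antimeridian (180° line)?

No

Signed shortest Δλ = ((-52.07 − 22.86 + 180) mod 360) − 180 = -74.93°.
Going west by 74.93° from +22.86° reaches -52.07° without touching 180°.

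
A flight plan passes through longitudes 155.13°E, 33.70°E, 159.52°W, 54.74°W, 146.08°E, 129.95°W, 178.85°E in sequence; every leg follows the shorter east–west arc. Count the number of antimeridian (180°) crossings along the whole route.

Leg 1: +155.13° → +33.70°, shortest Δλ = -121.43° (west) — does not cross 180°.
Leg 2: +33.70° → -159.52°, shortest Δλ = 166.78° (east) — crosses 180°.
Leg 3: -159.52° → -54.74°, shortest Δλ = 104.78° (east) — does not cross 180°.
Leg 4: -54.74° → +146.08°, shortest Δλ = -159.18° (west) — crosses 180°.
Leg 5: +146.08° → -129.95°, shortest Δλ = 83.97° (east) — crosses 180°.
Leg 6: -129.95° → +178.85°, shortest Δλ = -51.2° (west) — crosses 180°.
Total crossings: 4.

4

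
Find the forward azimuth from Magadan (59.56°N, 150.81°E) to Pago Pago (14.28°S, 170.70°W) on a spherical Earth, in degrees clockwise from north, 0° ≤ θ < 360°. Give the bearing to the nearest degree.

142°

Δλ = -170.70 − 150.81 = -321.51°; wrapped into (−180°, 180°]: 38.49°.
θ = atan2( sin Δλ · cos φ₂ , cos φ₁ · sin φ₂ − sin φ₁ · cos φ₂ · cos Δλ )
  = atan2(0.60315, -0.77894) = 142.249° → normalised to [0°, 360°): 142.249°.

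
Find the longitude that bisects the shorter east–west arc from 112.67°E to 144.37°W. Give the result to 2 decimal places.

Signed shortest Δλ from +112.67° to -144.37° is +102.96°.
Midpoint longitude = +112.67° + (+102.96°)/2 = +112.67° + 51.48° = +164.15°.
(The naïve average (+112.67 + -144.37)/2 = -15.85° is on the wrong side of the globe.)

164.15°E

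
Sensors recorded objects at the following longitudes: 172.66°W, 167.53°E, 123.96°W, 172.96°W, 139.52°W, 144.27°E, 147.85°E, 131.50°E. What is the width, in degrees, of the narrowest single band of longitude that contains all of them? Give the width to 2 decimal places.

104.54°

Sort the longitudes: -172.96°, -172.66°, -139.52°, -123.96°, +131.50°, +144.27°, +147.85°, +167.53°.
Eastward gaps between consecutive values (wrapping around): 0.30°, 33.14°, 15.56°, 255.46°, 12.77°, 3.58°, 19.68°, 19.51°.
Largest gap = 255.46° ⇒ minimal covering band is its complement: 360° − 255.46° = 104.54°.
Band runs from +131.50° eastward to -123.96°, crossing the antimeridian.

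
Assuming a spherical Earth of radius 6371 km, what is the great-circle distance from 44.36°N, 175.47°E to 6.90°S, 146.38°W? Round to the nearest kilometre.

6860 km

Δλ = -146.38 − 175.47 = -321.85°; wrapped into (−180°, 180°]: 38.15°.
Δφ = -6.90 − 44.36 = -51.26°.
a = sin²(Δφ/2) + cos φ₁ · cos φ₂ · sin²(Δλ/2) = 0.262912.
c = 2·atan2(√a, √(1−a)) = 1.07677 rad → d = 6371·c ≈ 6860.10 km.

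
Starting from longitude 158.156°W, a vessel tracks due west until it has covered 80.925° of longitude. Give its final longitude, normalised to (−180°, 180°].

120.919°E

Start at -158.156°; shift −80.925° → -239.081°.
-239.081° lies outside (−180°, 180°]; add 360° → +120.919°.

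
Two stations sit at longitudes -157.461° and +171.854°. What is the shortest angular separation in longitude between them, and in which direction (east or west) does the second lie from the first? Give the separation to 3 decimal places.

Raw difference: 171.854 − -157.461 = 329.315°.
Normalise into (−180°, 180°]: 329.315° − 360° = -30.685°.
Negative ⇒ the second point lies to the west; separation 30.685°.

30.685° west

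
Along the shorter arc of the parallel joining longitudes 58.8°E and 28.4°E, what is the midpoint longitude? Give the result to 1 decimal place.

Signed shortest Δλ from +58.8° to +28.4° is -30.4°.
Midpoint longitude = +58.8° + (-30.4°)/2 = +58.8° − 15.2° = +43.6°.

43.6°E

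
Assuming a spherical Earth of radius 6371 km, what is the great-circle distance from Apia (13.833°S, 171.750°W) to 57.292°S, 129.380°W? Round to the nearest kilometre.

Δλ = -129.380 − -171.750 = 42.370°.
Δφ = -57.292 − -13.833 = -43.459°.
a = sin²(Δφ/2) + cos φ₁ · cos φ₂ · sin²(Δλ/2) = 0.205588.
c = 2·atan2(√a, √(1−a)) = 0.94119 rad → d = 6371·c ≈ 5996.35 km.

5996 km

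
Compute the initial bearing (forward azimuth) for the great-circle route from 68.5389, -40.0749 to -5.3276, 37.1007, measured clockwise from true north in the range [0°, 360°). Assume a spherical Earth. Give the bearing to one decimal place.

103.9°

Δλ = 37.1007 − -40.0749 = 77.1756°.
θ = atan2( sin Δλ · cos φ₂ , cos φ₁ · sin φ₂ − sin φ₁ · cos φ₂ · cos Δλ )
  = atan2(0.97084, -0.23965) = 103.866° → normalised to [0°, 360°): 103.866°.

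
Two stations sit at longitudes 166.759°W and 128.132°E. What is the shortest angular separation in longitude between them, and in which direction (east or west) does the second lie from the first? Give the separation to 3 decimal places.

65.109° west

Raw difference: 128.132 − -166.759 = 294.891°.
Normalise into (−180°, 180°]: 294.891° − 360° = -65.109°.
Negative ⇒ the second point lies to the west; separation 65.109°.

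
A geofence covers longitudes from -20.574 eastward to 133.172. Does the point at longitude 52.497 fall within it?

Yes

Band width going east from -20.574° to +133.172°: ((133.172 − -20.574) mod 360) = 153.746°.
Offset of +52.497° east of the west edge: ((52.497 − -20.574) mod 360) = 73.071°.
73.071° ≤ 153.746° ⇒ inside.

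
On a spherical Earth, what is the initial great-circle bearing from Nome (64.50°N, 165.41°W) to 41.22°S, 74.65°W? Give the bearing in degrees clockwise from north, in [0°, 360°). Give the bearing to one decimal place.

110.1°

Δλ = -74.65 − -165.41 = 90.76°.
θ = atan2( sin Δλ · cos φ₂ , cos φ₁ · sin φ₂ − sin φ₁ · cos φ₂ · cos Δλ )
  = atan2(0.75212, -0.27468) = 110.063° → normalised to [0°, 360°): 110.063°.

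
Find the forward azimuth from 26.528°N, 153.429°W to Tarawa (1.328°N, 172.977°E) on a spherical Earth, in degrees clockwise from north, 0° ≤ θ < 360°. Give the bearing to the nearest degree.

Δλ = 172.977 − -153.429 = 326.406°; wrapped into (−180°, 180°]: -33.594°.
θ = atan2( sin Δλ · cos φ₂ , cos φ₁ · sin φ₂ − sin φ₁ · cos φ₂ · cos Δλ )
  = atan2(-0.55316, -0.35120) = -122.412° → normalised to [0°, 360°): 237.588°.

238°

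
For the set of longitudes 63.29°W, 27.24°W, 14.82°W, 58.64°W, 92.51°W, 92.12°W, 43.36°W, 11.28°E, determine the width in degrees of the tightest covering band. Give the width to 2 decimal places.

103.79°

Sort the longitudes: -92.51°, -92.12°, -63.29°, -58.64°, -43.36°, -27.24°, -14.82°, +11.28°.
Eastward gaps between consecutive values (wrapping around): 0.39°, 28.83°, 4.65°, 15.28°, 16.12°, 12.42°, 26.10°, 256.21°.
Largest gap = 256.21° ⇒ minimal covering band is its complement: 360° − 256.21° = 103.79°.
Band runs from -92.51° eastward to +11.28°.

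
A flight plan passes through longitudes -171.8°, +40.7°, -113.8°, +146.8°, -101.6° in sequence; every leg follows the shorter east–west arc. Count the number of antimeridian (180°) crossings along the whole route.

Leg 1: -171.8° → +40.7°, shortest Δλ = -147.5° (west) — crosses 180°.
Leg 2: +40.7° → -113.8°, shortest Δλ = -154.5° (west) — does not cross 180°.
Leg 3: -113.8° → +146.8°, shortest Δλ = -99.4° (west) — crosses 180°.
Leg 4: +146.8° → -101.6°, shortest Δλ = 111.6° (east) — crosses 180°.
Total crossings: 3.

3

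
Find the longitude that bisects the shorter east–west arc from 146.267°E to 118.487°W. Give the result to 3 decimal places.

Signed shortest Δλ from +146.267° to -118.487° is +95.246°.
Midpoint longitude = +146.267° + (+95.246°)/2 = +146.267° + 47.623° = +193.890°.
Normalise into (−180°, 180°]: -166.110°.
(The naïve average (+146.267 + -118.487)/2 = 13.89° is on the wrong side of the globe.)

166.110°W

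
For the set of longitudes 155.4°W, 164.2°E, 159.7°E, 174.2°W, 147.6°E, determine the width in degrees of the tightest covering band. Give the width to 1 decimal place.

Sort the longitudes: -174.2°, -155.4°, +147.6°, +159.7°, +164.2°.
Eastward gaps between consecutive values (wrapping around): 18.8°, 303.0°, 12.1°, 4.5°, 21.6°.
Largest gap = 303.0° ⇒ minimal covering band is its complement: 360° − 303.0° = 57.0°.
Band runs from +147.6° eastward to -155.4°, crossing the antimeridian.

57.0°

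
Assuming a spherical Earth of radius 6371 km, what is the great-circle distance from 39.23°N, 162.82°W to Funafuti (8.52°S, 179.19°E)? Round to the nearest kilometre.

5625 km

Δλ = 179.19 − -162.82 = 342.01°; wrapped into (−180°, 180°]: -17.99°.
Δφ = -8.52 − 39.23 = -47.75°.
a = sin²(Δφ/2) + cos φ₁ · cos φ₂ · sin²(Δλ/2) = 0.182543.
c = 2·atan2(√a, √(1−a)) = 0.88290 rad → d = 6371·c ≈ 5624.95 km.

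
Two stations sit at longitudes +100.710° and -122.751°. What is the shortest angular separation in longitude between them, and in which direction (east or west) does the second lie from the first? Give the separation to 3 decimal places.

Raw difference: -122.751 − 100.710 = -223.461°.
Normalise into (−180°, 180°]: -223.461° + 360° = 136.539°.
Positive ⇒ the second point lies to the east; separation 136.539°.

136.539° east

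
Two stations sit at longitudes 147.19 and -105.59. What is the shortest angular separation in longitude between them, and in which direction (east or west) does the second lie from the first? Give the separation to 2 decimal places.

Raw difference: -105.59 − 147.19 = -252.78°.
Normalise into (−180°, 180°]: -252.78° + 360° = 107.22°.
Positive ⇒ the second point lies to the east; separation 107.22°.

107.22° east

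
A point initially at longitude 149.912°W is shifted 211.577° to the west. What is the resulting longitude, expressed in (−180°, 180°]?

Start at -149.912°; shift −211.577° → -361.489°.
-361.489° lies outside (−180°, 180°]; add 360° → -1.489°.

1.489°W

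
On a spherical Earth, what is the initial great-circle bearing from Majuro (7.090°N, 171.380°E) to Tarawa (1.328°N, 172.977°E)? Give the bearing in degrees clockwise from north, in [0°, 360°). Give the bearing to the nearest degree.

Δλ = 172.977 − 171.380 = 1.597°.
θ = atan2( sin Δλ · cos φ₂ , cos φ₁ · sin φ₂ − sin φ₁ · cos φ₂ · cos Δλ )
  = atan2(0.02786, -0.10035) = 164.483° → normalised to [0°, 360°): 164.483°.

164°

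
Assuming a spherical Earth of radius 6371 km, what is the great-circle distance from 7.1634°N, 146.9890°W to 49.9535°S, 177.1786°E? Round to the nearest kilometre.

7231 km

Δλ = 177.1786 − -146.9890 = 324.1676°; wrapped into (−180°, 180°]: -35.8324°.
Δφ = -49.9535 − 7.1634 = -57.1169°.
a = sin²(Δφ/2) + cos φ₁ · cos φ₂ · sin²(Δλ/2) = 0.288949.
c = 2·atan2(√a, √(1−a)) = 1.13503 rad → d = 6371·c ≈ 7231.31 km.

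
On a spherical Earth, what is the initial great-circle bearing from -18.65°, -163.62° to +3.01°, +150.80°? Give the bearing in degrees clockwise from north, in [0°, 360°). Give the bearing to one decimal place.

291.0°

Δλ = 150.80 − -163.62 = 314.42°; wrapped into (−180°, 180°]: -45.58°.
θ = atan2( sin Δλ · cos φ₂ , cos φ₁ · sin φ₂ − sin φ₁ · cos φ₂ · cos Δλ )
  = atan2(-0.71324, 0.27327) = -69.037° → normalised to [0°, 360°): 290.963°.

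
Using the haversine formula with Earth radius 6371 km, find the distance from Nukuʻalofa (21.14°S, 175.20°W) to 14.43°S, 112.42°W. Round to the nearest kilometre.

Δλ = -112.42 − -175.20 = 62.78°.
Δφ = -14.43 − -21.14 = 6.71°.
a = sin²(Δφ/2) + cos φ₁ · cos φ₂ · sin²(Δλ/2) = 0.248480.
c = 2·atan2(√a, √(1−a)) = 1.04368 rad → d = 6371·c ≈ 6649.31 km.

6649 km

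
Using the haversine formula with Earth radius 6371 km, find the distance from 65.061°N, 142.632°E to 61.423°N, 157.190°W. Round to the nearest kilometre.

2923 km

Δλ = -157.190 − 142.632 = -299.822°; wrapped into (−180°, 180°]: 60.178°.
Δφ = 61.423 − 65.061 = -3.638°.
a = sin²(Δφ/2) + cos φ₁ · cos φ₂ · sin²(Δλ/2) = 0.051702.
c = 2·atan2(√a, √(1−a)) = 0.45878 rad → d = 6371·c ≈ 2922.86 km.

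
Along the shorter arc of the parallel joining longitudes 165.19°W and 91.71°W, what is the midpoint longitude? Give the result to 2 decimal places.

Signed shortest Δλ from -165.19° to -91.71° is +73.48°.
Midpoint longitude = -165.19° + (+73.48°)/2 = -165.19° + 36.74° = -128.45°.

128.45°W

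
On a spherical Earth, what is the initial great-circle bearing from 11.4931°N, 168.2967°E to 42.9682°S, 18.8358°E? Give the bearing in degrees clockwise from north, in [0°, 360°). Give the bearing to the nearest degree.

214°

Δλ = 18.8358 − 168.2967 = -149.4609°.
θ = atan2( sin Δλ · cos φ₂ , cos φ₁ · sin φ₂ − sin φ₁ · cos φ₂ · cos Δλ )
  = atan2(-0.37181, -0.54235) = -145.567° → normalised to [0°, 360°): 214.433°.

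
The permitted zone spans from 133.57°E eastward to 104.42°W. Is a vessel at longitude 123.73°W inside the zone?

Yes

Band width going east from +133.57° to -104.42°: ((-104.42 − 133.57) mod 360) = 122.01°.
Offset of -123.73° east of the west edge: ((-123.73 − 133.57) mod 360) = 102.70°.
102.70° ≤ 122.01° ⇒ inside.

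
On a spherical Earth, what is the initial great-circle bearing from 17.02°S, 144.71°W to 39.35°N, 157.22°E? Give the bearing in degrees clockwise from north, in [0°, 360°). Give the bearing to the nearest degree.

Δλ = 157.22 − -144.71 = 301.93°; wrapped into (−180°, 180°]: -58.07°.
θ = atan2( sin Δλ · cos φ₂ , cos φ₁ · sin φ₂ − sin φ₁ · cos φ₂ · cos Δλ )
  = atan2(-0.65628, 0.72600) = -42.113° → normalised to [0°, 360°): 317.887°.

318°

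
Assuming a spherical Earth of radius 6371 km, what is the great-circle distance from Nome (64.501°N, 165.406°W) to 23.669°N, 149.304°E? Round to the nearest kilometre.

Δλ = 149.304 − -165.406 = 314.710°; wrapped into (−180°, 180°]: -45.290°.
Δφ = 23.669 − 64.501 = -40.832°.
a = sin²(Δφ/2) + cos φ₁ · cos φ₂ · sin²(Δλ/2) = 0.180134.
c = 2·atan2(√a, √(1−a)) = 0.87665 rad → d = 6371·c ≈ 5585.11 km.

5585 km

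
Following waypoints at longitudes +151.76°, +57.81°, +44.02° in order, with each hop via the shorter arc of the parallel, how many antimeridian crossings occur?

0

Leg 1: +151.76° → +57.81°, shortest Δλ = -93.95° (west) — does not cross 180°.
Leg 2: +57.81° → +44.02°, shortest Δλ = -13.79° (west) — does not cross 180°.
Total crossings: 0.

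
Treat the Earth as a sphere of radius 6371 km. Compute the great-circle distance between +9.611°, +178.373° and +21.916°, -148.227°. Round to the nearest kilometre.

Δλ = -148.227 − 178.373 = -326.600°; wrapped into (−180°, 180°]: 33.400°.
Δφ = 21.916 − 9.611 = 12.305°.
a = sin²(Δφ/2) + cos φ₁ · cos φ₂ · sin²(Δλ/2) = 0.087020.
c = 2·atan2(√a, √(1−a)) = 0.59889 rad → d = 6371·c ≈ 3815.54 km.

3816 km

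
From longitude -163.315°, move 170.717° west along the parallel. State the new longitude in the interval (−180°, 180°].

+25.968°

Start at -163.315°; shift −170.717° → -334.032°.
-334.032° lies outside (−180°, 180°]; add 360° → +25.968°.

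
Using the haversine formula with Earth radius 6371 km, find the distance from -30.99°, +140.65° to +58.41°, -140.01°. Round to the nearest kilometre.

Δλ = -140.01 − 140.65 = -280.66°; wrapped into (−180°, 180°]: 79.34°.
Δφ = 58.41 − -30.99 = 89.40°.
a = sin²(Δφ/2) + cos φ₁ · cos φ₂ · sin²(Δλ/2) = 0.677762.
c = 2·atan2(√a, √(1−a)) = 1.93427 rad → d = 6371·c ≈ 12323.24 km.

12323 km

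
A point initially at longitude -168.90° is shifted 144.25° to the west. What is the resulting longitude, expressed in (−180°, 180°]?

Start at -168.90°; shift −144.25° → -313.15°.
-313.15° lies outside (−180°, 180°]; add 360° → +46.85°.

+46.85°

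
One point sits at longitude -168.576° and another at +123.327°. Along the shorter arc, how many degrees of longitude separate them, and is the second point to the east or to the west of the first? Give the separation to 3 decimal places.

Raw difference: 123.327 − -168.576 = 291.903°.
Normalise into (−180°, 180°]: 291.903° − 360° = -68.097°.
Negative ⇒ the second point lies to the west; separation 68.097°.

68.097° west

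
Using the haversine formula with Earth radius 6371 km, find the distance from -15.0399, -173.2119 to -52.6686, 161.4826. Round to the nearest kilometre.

Δλ = 161.4826 − -173.2119 = 334.6945°; wrapped into (−180°, 180°]: -25.3055°.
Δφ = -52.6686 − -15.0399 = -37.6287°.
a = sin²(Δφ/2) + cos φ₁ · cos φ₂ · sin²(Δλ/2) = 0.132107.
c = 2·atan2(√a, √(1−a)) = 0.74397 rad → d = 6371·c ≈ 4739.83 km.

4740 km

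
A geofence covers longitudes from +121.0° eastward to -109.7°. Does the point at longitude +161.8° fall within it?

Yes

Band width going east from +121.0° to -109.7°: ((-109.7 − 121.0) mod 360) = 129.3°.
Offset of +161.8° east of the west edge: ((161.8 − 121.0) mod 360) = 40.8°.
40.8° ≤ 129.3° ⇒ inside.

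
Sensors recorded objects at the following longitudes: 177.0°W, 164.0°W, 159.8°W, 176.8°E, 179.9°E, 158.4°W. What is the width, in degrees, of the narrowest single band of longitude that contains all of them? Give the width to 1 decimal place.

24.8°

Sort the longitudes: -177.0°, -164.0°, -159.8°, -158.4°, +176.8°, +179.9°.
Eastward gaps between consecutive values (wrapping around): 13.0°, 4.2°, 1.4°, 335.2°, 3.1°, 3.1°.
Largest gap = 335.2° ⇒ minimal covering band is its complement: 360° − 335.2° = 24.8°.
Band runs from +176.8° eastward to -158.4°, crossing the antimeridian.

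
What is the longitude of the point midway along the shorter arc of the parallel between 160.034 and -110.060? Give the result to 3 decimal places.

Signed shortest Δλ from +160.034° to -110.060° is +89.906°.
Midpoint longitude = +160.034° + (+89.906°)/2 = +160.034° + 44.953° = +204.987°.
Normalise into (−180°, 180°]: -155.013°.
(The naïve average (+160.034 + -110.060)/2 = 24.987° is on the wrong side of the globe.)

-155.013°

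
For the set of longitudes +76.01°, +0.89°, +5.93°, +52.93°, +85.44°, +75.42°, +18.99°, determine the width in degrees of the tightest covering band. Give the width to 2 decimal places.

Sort the longitudes: +0.89°, +5.93°, +18.99°, +52.93°, +75.42°, +76.01°, +85.44°.
Eastward gaps between consecutive values (wrapping around): 5.04°, 13.06°, 33.94°, 22.49°, 0.59°, 9.43°, 275.45°.
Largest gap = 275.45° ⇒ minimal covering band is its complement: 360° − 275.45° = 84.55°.
Band runs from +0.89° eastward to +85.44°.

84.55°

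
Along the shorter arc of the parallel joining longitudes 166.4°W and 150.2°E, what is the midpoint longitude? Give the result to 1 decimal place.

Signed shortest Δλ from -166.4° to +150.2° is -43.4°.
Midpoint longitude = -166.4° + (-43.4°)/2 = -166.4° − 21.7° = -188.1°.
Normalise into (−180°, 180°]: +171.9°.
(The naïve average (-166.4 + +150.2)/2 = -8.1° is on the wrong side of the globe.)

171.9°E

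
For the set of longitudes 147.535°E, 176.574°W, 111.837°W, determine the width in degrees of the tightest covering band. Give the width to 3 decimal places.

100.628°

Sort the longitudes: -176.574°, -111.837°, +147.535°.
Eastward gaps between consecutive values (wrapping around): 64.737°, 259.372°, 35.891°.
Largest gap = 259.372° ⇒ minimal covering band is its complement: 360° − 259.372° = 100.628°.
Band runs from +147.535° eastward to -111.837°, crossing the antimeridian.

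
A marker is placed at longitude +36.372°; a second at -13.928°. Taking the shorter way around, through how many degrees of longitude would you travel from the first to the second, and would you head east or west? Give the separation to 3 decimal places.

50.300° west

Raw difference: -13.928 − 36.372 = -50.3°.
Normalise into (−180°, 180°]: -50.3° stays -50.3°.
Negative ⇒ the second point lies to the west; separation 50.300°.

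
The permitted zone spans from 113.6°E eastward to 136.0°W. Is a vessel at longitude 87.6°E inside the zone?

Band width going east from +113.6° to -136.0°: ((-136.0 − 113.6) mod 360) = 110.4°.
Offset of +87.6° east of the west edge: ((87.6 − 113.6) mod 360) = 334.0°.
334.0° > 110.4° ⇒ outside.

No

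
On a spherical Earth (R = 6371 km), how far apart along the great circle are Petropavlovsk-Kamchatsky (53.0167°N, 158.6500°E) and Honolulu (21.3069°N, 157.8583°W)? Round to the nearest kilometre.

Δλ = -157.8583 − 158.6500 = -316.5083°; wrapped into (−180°, 180°]: 43.4917°.
Δφ = 21.3069 − 53.0167 = -31.7098°.
a = sin²(Δφ/2) + cos φ₁ · cos φ₂ · sin²(Δλ/2) = 0.151570.
c = 2·atan2(√a, √(1−a)) = 0.79979 rad → d = 6371·c ≈ 5095.44 km.

5095 km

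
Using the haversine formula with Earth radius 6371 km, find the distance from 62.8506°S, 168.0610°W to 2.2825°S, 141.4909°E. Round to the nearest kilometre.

Δλ = 141.4909 − -168.0610 = 309.5519°; wrapped into (−180°, 180°]: -50.4481°.
Δφ = -2.2825 − -62.8506 = 60.5681°.
a = sin²(Δφ/2) + cos φ₁ · cos φ₂ · sin²(Δλ/2) = 0.337111.
c = 2·atan2(√a, √(1−a)) = 1.23896 rad → d = 6371·c ≈ 7893.43 km.

7893 km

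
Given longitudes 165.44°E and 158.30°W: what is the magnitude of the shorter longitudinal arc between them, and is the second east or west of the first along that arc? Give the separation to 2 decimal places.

Raw difference: -158.30 − 165.44 = -323.74°.
Normalise into (−180°, 180°]: -323.74° + 360° = 36.26°.
Positive ⇒ the second point lies to the east; separation 36.26°.

36.26° east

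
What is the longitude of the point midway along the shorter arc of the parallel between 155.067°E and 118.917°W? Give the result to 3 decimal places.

Signed shortest Δλ from +155.067° to -118.917° is +86.016°.
Midpoint longitude = +155.067° + (+86.016°)/2 = +155.067° + 43.008° = +198.075°.
Normalise into (−180°, 180°]: -161.925°.
(The naïve average (+155.067 + -118.917)/2 = 18.075° is on the wrong side of the globe.)

161.925°W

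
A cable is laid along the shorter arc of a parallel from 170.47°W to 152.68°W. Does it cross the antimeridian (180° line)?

Signed shortest Δλ = ((-152.68 − -170.47 + 180) mod 360) − 180 = 17.79°.
Going east by 17.79° from -170.47° reaches -152.68° without touching 180°.

No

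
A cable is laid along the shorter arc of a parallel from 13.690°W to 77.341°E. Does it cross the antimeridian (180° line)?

No

Signed shortest Δλ = ((77.341 − -13.690 + 180) mod 360) − 180 = 91.031°.
Going east by 91.031° from -13.690° reaches +77.341° without touching 180°.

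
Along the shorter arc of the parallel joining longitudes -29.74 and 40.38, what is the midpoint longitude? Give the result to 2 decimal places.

Signed shortest Δλ from -29.74° to +40.38° is +70.12°.
Midpoint longitude = -29.74° + (+70.12°)/2 = -29.74° + 35.06° = +5.32°.

+5.32°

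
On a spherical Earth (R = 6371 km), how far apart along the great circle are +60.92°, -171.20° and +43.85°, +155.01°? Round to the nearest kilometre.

2921 km

Δλ = 155.01 − -171.20 = 326.21°; wrapped into (−180°, 180°]: -33.79°.
Δφ = 43.85 − 60.92 = -17.07°.
a = sin²(Δφ/2) + cos φ₁ · cos φ₂ · sin²(Δλ/2) = 0.051630.
c = 2·atan2(√a, √(1−a)) = 0.45845 rad → d = 6371·c ≈ 2920.77 km.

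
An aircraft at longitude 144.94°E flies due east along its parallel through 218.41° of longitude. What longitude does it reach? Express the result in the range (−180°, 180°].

3.35°E

Start at +144.94°; shift +218.41° → +363.35°.
+363.35° lies outside (−180°, 180°]; subtract 360° → +3.35°.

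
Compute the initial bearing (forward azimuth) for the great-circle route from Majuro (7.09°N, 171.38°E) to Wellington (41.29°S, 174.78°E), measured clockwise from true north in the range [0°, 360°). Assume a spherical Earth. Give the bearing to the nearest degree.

177°

Δλ = 174.78 − 171.38 = 3.40°.
θ = atan2( sin Δλ · cos φ₂ , cos φ₁ · sin φ₂ − sin φ₁ · cos φ₂ · cos Δλ )
  = atan2(0.04456, -0.74740) = 176.588° → normalised to [0°, 360°): 176.588°.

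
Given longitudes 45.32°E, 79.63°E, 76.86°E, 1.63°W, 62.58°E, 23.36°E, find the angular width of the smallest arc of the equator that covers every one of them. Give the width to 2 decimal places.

81.26°

Sort the longitudes: -1.63°, +23.36°, +45.32°, +62.58°, +76.86°, +79.63°.
Eastward gaps between consecutive values (wrapping around): 24.99°, 21.96°, 17.26°, 14.28°, 2.77°, 278.74°.
Largest gap = 278.74° ⇒ minimal covering band is its complement: 360° − 278.74° = 81.26°.
Band runs from -1.63° eastward to +79.63°.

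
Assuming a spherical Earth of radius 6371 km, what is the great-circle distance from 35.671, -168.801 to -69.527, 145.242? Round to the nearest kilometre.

12277 km

Δλ = 145.242 − -168.801 = 314.043°; wrapped into (−180°, 180°]: -45.957°.
Δφ = -69.527 − 35.671 = -105.198°.
a = sin²(Δφ/2) + cos φ₁ · cos φ₂ · sin²(Δλ/2) = 0.674381.
c = 2·atan2(√a, √(1−a)) = 1.92705 rad → d = 6371·c ≈ 12277.22 km.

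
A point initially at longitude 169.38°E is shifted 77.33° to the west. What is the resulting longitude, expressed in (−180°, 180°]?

Start at +169.38°; shift −77.33° → +92.05°.
+92.05° already lies in (−180°, 180°].

92.05°E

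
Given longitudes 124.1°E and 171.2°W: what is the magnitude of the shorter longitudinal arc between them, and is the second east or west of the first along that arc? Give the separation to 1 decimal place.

Raw difference: -171.2 − 124.1 = -295.3°.
Normalise into (−180°, 180°]: -295.3° + 360° = 64.7°.
Positive ⇒ the second point lies to the east; separation 64.7°.

64.7° east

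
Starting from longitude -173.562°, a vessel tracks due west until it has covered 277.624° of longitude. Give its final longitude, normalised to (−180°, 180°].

Start at -173.562°; shift −277.624° → -451.186°.
-451.186° lies outside (−180°, 180°]; add 360° → -91.186°.

-91.186°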